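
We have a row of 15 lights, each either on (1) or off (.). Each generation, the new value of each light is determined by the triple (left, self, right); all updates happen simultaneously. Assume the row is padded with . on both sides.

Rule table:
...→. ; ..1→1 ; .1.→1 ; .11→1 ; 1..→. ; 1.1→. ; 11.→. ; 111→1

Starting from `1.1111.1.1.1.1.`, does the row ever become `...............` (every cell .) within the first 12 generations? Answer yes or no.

no

1.111..1.1.1.1.
1.11..11.1.1.1.
1.1..11..1.1.1.
1.1.11..11.1.1.
1.1.1..11..1.1.
1.1.1.11..11.1.
1.1.1.1..11..1.
1.1.1.1.11..11.
1.1.1.1.1..11..
1.1.1.1.1.11...
1.1.1.1.1.1....
1.1.1.1.1.1....
generation 12 is 1.1.1.1.1.1...., still not uniform .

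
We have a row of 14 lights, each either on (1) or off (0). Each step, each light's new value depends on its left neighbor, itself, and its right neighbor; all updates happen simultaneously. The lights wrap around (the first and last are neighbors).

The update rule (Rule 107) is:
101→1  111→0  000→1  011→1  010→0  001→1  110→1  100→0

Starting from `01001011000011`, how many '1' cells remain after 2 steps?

step 1: 10010111011111
step 2: 10101101110000
count of 1: 7

7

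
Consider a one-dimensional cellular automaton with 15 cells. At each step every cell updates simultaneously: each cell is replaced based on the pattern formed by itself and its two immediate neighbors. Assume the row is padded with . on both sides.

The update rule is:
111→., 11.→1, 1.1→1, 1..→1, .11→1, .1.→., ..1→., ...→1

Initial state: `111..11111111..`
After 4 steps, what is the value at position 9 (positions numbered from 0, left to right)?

step 1: 1.11.1......111
step 2: .1111.11111.1.1
step 3: .1..111...11.1.
step 4: ..1.1.111.111.1
position 9 holds .

.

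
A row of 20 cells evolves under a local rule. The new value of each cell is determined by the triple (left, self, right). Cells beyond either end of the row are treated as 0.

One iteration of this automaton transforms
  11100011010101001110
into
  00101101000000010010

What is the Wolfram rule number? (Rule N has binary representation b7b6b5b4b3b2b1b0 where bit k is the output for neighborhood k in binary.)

67

position 1: 111 → 0  (bit 7 = 0)
position 2: 110 → 1  (bit 6 = 1)
position 8: 101 → 0  (bit 5 = 0)
position 3: 100 → 0  (bit 4 = 0)
position 0: 011 → 0  (bit 3 = 0)
position 9: 010 → 0  (bit 2 = 0)
position 5: 001 → 1  (bit 1 = 1)
position 4: 000 → 1  (bit 0 = 1)
bits b7..b0 = 01000011 = 67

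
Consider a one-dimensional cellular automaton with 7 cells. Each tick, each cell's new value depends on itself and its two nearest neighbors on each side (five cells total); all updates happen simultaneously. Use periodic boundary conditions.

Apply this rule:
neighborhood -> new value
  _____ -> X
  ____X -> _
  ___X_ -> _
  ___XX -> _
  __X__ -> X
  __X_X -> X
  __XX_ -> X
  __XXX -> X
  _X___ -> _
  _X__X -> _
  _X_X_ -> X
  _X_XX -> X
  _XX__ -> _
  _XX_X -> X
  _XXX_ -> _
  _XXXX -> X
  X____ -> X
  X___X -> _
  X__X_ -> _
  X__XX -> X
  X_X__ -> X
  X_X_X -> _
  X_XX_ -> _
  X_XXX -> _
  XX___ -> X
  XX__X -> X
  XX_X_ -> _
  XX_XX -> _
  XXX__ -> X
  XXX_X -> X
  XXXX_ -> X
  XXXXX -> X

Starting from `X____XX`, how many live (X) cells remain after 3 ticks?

XXX__X_
__XX_XX
XXXX___
count of X: 4

4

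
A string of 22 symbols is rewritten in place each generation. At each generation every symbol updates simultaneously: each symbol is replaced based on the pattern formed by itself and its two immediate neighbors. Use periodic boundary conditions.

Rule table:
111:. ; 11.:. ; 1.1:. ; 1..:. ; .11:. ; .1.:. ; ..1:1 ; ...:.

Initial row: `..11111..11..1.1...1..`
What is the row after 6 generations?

.1......1...1.....1...
1......1...1.....1....
......1...1.....1....1
.....1...1.....1....1.
....1...1.....1....1..
...1...1.....1....1...

...1...1.....1....1...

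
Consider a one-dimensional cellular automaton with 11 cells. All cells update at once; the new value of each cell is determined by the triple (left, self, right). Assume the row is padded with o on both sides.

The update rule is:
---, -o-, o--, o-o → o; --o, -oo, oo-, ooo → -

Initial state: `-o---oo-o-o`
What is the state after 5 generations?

oo---ooo-oo

generation 1: oooo---ooo-
generation 2: ----oo----o
generation 3: ooo---ooo--
generation 4: ---oo----o-
generation 5: oo---ooo-oo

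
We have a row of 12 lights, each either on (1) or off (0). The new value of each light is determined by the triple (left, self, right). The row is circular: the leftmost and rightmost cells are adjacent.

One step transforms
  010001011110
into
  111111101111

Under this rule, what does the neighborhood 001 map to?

At position 0 the neighborhood is 001; the next row has 1 there.

1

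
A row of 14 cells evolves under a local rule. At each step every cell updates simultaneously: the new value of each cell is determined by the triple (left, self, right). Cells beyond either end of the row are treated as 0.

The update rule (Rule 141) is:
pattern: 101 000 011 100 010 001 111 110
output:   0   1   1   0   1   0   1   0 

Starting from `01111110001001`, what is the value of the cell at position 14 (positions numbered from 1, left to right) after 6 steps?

01111100101001
01111000101001
01110010101001
01100010101001
01001010101001
01001010101001
position 14 holds 1

1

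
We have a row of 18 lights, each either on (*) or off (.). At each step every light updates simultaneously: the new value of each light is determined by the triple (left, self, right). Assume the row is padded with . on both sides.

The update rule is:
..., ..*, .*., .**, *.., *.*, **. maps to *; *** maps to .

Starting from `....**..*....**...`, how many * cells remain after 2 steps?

2

******************
*................*
count of *: 2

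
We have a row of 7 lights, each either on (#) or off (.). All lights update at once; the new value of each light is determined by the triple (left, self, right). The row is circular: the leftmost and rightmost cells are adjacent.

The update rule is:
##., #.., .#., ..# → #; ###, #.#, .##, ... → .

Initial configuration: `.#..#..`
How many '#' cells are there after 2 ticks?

tick 1: ######.
tick 2: .....#.
count of #: 1

1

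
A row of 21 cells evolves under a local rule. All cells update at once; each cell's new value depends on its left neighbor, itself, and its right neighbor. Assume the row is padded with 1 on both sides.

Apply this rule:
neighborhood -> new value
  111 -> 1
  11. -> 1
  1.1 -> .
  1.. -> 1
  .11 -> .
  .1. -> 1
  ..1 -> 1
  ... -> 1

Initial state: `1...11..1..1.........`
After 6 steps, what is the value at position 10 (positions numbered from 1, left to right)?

1111.1111111111111111
1111..111111111111111
111111.11111111111111
111111..1111111111111
11111111.111111111111
11111111..11111111111
position 10 holds .

.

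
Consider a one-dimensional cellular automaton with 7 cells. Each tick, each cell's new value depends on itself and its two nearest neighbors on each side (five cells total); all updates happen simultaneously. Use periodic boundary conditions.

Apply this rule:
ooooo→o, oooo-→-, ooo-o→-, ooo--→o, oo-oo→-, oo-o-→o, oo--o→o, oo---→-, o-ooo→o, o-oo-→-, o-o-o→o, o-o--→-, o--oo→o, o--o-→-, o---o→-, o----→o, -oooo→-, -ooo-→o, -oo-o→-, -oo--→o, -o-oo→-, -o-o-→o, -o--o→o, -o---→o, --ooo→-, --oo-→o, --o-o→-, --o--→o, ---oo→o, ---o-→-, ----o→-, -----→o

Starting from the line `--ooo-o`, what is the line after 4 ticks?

-oo--oo

tick 1: oo-o-o-
tick 2: --oooo-
tick 3: -o---o-
tick 4: -oo--oo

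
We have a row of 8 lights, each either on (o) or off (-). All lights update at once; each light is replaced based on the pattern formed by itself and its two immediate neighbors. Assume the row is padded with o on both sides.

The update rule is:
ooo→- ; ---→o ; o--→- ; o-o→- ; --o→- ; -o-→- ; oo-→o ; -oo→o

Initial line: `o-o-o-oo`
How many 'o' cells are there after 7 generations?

2

generation 1: o-----o-
generation 2: o-ooo---
generation 3: o-o-o-o-
generation 4: o-------
generation 5: o-ooooo-
generation 6: o-o---o-
generation 7: o---o---
count of o: 2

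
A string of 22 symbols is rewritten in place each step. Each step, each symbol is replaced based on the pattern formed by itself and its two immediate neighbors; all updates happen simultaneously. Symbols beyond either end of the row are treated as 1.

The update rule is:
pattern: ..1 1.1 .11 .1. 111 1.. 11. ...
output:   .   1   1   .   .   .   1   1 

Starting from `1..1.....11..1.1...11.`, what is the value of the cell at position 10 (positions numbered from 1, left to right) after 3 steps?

.

1....111.11...1..1.111
1.11.1.1111.1.....11..
11111.11..11..111.11..
position 10 holds .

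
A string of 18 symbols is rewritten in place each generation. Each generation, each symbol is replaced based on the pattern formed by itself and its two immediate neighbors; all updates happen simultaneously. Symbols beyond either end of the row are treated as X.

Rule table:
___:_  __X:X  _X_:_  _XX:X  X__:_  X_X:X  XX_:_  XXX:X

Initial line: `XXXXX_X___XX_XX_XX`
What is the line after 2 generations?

XXX_X___XX_XX_XXXX

XXXX_X___XX_XX_XXX
XXX_X___XX_XX_XXXX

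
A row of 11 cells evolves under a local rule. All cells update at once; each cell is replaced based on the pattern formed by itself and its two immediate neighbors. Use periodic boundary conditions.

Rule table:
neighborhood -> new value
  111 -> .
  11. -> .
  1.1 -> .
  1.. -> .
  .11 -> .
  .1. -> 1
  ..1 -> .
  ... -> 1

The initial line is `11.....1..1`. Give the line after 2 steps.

11.....1.11

step 1: ...111.1...
step 2: 11.....1.11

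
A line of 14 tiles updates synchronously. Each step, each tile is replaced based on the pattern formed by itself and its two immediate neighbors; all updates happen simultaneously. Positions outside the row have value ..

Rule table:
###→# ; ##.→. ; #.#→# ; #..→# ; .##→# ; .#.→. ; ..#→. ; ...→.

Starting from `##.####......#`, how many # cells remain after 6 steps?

#.####.#......
.####.#.#.....
.###.#.#.#....
.##.#.#.#.#...
.#.#.#.#.#.#..
..#.#.#.#.#.#.
count of #: 6

6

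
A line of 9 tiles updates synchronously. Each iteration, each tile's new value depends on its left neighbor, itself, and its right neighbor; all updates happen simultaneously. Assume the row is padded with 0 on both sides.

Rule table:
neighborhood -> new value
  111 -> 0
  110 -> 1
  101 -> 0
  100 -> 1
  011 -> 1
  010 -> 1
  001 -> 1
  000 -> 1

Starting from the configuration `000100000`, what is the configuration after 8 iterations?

100000001

iteration 1: 111111111
iteration 2: 100000001
iteration 3: 111111111  (repeats iteration 1; period 2)
iteration 8: 100000001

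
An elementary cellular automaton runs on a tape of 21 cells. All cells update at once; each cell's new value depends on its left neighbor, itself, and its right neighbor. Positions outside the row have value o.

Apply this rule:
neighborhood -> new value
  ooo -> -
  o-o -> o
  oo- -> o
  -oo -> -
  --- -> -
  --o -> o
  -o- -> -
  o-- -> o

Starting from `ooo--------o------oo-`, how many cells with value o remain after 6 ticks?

12

--oo------o-o----o-oo
oo-oo----o-o-o--o-o--
-oo-oo--o-o-o-oo-o-oo
o-oo-ooo-o-o-o-oo-o--
oo-oo--oo-o-o-o-oo-oo
-oo-ooo-oo-o-o-o-oo--
count of o: 12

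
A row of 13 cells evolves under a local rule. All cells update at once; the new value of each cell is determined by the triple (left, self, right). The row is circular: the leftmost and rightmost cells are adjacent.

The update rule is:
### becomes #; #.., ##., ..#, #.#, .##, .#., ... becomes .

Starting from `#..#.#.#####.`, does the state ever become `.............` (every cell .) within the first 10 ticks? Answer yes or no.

yes

tick 1: ........###..
tick 2: .........#...
tick 3: .............
all cells are . at tick 3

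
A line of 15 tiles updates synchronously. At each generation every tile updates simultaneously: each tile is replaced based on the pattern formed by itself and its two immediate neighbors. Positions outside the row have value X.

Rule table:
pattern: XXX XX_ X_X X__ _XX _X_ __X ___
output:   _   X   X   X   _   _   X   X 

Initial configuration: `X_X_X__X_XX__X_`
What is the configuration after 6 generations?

XX_X_XX_X_XXX_X
_XX_X_XX_X__XX_
X_XX_X_XX_XX_XX
XX_XX_X_XX_XX__
_XX_XX_X_XX_XXX
X_XX_XX_X_XX___

X_XX_XX_X_XX___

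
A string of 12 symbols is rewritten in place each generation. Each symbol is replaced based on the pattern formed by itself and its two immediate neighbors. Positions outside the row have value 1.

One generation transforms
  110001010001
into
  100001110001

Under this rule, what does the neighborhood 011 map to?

At position 11 the neighborhood is 011; the next row has 1 there.

1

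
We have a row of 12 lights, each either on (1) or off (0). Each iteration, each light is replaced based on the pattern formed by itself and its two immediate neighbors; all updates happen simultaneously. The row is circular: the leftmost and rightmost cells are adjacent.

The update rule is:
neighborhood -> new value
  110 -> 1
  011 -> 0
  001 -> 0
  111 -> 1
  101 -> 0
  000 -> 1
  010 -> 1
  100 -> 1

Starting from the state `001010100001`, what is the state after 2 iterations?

101010111101
101010011100

101010011100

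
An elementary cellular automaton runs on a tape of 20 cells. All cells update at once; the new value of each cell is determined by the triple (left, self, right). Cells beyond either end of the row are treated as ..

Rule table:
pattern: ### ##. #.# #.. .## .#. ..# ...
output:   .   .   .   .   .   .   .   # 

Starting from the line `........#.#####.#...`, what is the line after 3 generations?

generation 1: #######...........##
generation 2: ........#########...
generation 3: #######...........##

#######...........##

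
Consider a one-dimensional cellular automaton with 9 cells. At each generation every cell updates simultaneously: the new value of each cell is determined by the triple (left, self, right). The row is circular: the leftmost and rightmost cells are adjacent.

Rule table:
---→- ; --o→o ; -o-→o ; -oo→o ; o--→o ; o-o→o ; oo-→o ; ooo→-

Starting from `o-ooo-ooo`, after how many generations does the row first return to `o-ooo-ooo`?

ooo-ooo--
o-ooo-ooo

2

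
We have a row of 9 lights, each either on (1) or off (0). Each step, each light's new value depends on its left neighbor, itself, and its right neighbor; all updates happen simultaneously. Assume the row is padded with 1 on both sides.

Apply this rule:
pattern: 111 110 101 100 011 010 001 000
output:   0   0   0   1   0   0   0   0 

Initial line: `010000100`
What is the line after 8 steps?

100100100

001000010
100100000
010010000
001001000
100100100
010010010
001001000  (repeats step 4; period 3)
step 8: 100100100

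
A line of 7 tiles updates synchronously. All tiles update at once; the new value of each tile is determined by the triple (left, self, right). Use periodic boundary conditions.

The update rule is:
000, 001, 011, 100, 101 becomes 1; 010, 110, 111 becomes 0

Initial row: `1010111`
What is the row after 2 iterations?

1011011

iteration 1: 0101100
iteration 2: 1011011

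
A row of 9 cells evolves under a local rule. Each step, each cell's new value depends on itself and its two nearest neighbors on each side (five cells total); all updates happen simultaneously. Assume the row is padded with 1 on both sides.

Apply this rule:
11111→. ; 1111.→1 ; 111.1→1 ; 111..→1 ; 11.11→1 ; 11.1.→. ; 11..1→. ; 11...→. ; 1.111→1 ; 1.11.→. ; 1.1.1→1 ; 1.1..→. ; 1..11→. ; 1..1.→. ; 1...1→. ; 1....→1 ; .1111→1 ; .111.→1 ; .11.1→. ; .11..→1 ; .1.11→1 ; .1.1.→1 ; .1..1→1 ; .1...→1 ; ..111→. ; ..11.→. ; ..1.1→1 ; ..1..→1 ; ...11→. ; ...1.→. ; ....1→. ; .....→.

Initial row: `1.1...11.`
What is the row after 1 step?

1..1....1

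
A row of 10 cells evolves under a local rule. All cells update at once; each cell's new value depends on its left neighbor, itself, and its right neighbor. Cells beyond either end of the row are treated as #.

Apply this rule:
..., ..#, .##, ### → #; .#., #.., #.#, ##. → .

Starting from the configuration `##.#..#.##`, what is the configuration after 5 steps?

.#..######

#....#..##
..###..###
.###..####
.##..#####
.#..######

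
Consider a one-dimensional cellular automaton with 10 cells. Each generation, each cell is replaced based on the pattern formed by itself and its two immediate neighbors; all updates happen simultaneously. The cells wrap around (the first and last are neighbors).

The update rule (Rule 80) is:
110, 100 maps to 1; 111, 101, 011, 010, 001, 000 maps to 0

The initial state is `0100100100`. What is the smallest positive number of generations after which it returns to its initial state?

10

generation 1: 0010010010
generation 2: 0001001001
generation 3: 1000100100
generation 4: 0100010010
generation 5: 0010001001
generation 6: 1001000100
generation 7: 0100100010
generation 8: 0010010001
generation 9: 1001001000
generation 10: 0100100100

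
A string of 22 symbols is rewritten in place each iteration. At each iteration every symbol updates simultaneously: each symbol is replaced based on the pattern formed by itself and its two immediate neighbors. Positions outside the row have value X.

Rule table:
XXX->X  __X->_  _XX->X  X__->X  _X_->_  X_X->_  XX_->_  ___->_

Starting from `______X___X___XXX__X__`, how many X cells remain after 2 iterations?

X______X___X__XX_X__X_
_X______X___X_X___X___
count of X: 5

5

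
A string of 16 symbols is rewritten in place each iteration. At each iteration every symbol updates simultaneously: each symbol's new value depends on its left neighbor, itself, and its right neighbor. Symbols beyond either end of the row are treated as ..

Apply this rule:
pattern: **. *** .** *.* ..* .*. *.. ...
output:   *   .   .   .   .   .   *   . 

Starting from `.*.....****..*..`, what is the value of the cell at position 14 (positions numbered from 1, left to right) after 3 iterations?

*

iteration 1: ..*.......**..*.
iteration 2: ...*.......**..*
iteration 3: ....*.......**..
position 14 holds *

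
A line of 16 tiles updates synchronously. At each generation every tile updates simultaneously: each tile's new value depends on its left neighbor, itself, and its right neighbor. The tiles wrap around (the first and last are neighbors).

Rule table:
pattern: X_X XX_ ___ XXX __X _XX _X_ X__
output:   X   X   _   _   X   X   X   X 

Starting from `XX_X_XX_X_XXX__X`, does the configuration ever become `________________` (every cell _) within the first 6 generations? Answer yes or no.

_XXXXXXXXXX_XXXX
XX________XXX__X
_XX______XX_XXXX
XXXX____XXXXX__X
___XX__XX___XXXX
X_XXXXXXXX_XX__X
generation 6 is X_XXXXXXXX_XX__X, still not uniform _

no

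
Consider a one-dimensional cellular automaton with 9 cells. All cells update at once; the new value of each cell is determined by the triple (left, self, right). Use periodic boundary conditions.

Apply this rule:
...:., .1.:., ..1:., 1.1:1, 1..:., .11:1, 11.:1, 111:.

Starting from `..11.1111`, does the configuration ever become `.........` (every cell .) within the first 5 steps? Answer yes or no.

yes

step 1: ..1111..1
step 2: ..1..1...
step 3: .........
all cells are . at step 3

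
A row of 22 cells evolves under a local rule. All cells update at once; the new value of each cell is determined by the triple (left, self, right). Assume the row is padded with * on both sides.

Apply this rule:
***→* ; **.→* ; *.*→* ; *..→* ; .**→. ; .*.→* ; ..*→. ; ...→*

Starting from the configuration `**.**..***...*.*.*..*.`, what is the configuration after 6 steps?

***.**..****.******.**
****.**..****.******.*
*****.**..****.******.
******.**..****.******
*******.**..****.*****
********.**..****.****

********.**..****.****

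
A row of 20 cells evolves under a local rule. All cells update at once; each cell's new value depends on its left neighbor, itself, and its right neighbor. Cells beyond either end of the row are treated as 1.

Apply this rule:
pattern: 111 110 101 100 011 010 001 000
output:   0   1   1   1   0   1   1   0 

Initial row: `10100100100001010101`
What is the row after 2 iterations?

00000000011100000011

iteration 1: 11111111110011111110
iteration 2: 00000000011100000011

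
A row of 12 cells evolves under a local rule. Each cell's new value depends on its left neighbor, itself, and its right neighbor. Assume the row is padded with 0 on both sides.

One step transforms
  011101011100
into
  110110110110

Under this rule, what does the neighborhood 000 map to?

At position 11 the neighborhood is 000; the next row has 0 there.

0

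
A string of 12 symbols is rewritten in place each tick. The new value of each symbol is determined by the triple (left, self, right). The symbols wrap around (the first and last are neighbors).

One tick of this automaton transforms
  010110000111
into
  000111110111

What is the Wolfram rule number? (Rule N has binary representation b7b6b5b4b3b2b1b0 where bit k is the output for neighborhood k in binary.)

position 10: 111 → 1  (bit 7 = 1)
position 4: 110 → 1  (bit 6 = 1)
position 0: 101 → 0  (bit 5 = 0)
position 5: 100 → 1  (bit 4 = 1)
position 3: 011 → 1  (bit 3 = 1)
position 1: 010 → 0  (bit 2 = 0)
position 8: 001 → 0  (bit 1 = 0)
position 6: 000 → 1  (bit 0 = 1)
bits b7..b0 = 11011001 = 217

217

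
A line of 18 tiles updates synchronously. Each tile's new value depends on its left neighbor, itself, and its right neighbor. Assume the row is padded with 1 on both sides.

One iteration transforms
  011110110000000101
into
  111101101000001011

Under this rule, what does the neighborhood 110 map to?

0

At position 4 the neighborhood is 110; the next row has 0 there.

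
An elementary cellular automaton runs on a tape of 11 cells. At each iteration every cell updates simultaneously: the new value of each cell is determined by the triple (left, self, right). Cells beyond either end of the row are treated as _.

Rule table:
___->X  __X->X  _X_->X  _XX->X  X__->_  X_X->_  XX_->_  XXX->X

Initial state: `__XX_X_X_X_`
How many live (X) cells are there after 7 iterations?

5

iteration 1: XXX__X_X_X_
iteration 2: XX__XX_X_X_
iteration 3: X__XX__X_X_
iteration 4: X_XX__XX_X_
iteration 5: X_X__XX__X_
iteration 6: X_X_XX__XX_
iteration 7: X_X_X__XX__
count of X: 5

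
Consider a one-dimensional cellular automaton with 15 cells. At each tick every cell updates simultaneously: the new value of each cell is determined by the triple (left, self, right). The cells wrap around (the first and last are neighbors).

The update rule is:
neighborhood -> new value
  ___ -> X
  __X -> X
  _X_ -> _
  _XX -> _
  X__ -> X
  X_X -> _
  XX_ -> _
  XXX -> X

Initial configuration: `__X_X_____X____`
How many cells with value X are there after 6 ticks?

6

tick 1: XX___XXXXX_XXXX
tick 2: X_XXX_XXX___XXX
tick 3: ___X___X_XXX_XX
tick 4: XXX_XXX___X____
tick 5: _X___X_XXX_XXXX
tick 6: __XXX___X___XX_
count of X: 6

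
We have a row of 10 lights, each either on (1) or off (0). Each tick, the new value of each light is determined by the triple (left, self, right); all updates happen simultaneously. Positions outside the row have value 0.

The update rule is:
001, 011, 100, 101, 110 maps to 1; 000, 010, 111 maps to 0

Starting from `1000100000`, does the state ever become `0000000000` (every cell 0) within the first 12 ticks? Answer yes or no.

tick 1: 0101010000
tick 2: 1010101000
tick 3: 0101010100
tick 4: 1010101010
tick 5: 0101010101
tick 6: 1010101010  (repeats tick 4; period 2)
tick 12: 1010101010
tick 12 is 1010101010, still not uniform 0

no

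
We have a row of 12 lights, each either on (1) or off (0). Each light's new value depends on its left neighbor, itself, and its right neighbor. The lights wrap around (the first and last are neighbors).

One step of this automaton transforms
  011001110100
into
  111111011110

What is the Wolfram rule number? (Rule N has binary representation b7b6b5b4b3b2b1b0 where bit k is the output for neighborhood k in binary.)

126

position 6: 111 → 0  (bit 7 = 0)
position 2: 110 → 1  (bit 6 = 1)
position 8: 101 → 1  (bit 5 = 1)
position 3: 100 → 1  (bit 4 = 1)
position 1: 011 → 1  (bit 3 = 1)
position 9: 010 → 1  (bit 2 = 1)
position 0: 001 → 1  (bit 1 = 1)
position 11: 000 → 0  (bit 0 = 0)
bits b7..b0 = 01111110 = 126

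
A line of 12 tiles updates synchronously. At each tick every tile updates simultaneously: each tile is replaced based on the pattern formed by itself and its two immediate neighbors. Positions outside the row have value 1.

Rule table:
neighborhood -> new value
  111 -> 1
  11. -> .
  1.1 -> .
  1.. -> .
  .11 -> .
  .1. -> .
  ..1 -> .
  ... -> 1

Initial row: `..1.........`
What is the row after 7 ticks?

tick 1: ....1111111.
tick 2: .11..11111..
tick 3: ......111...
tick 4: .1111..1..1.
tick 5: ..11........
tick 6: .....111111.
tick 7: .111..1111..

.111..1111..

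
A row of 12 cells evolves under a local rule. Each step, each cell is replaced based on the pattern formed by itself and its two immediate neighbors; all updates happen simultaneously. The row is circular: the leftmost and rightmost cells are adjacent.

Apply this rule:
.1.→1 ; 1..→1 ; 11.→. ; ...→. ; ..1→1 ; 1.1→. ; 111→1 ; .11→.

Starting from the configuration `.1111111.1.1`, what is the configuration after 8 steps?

..11111..1.1
11.111.111.1
1...1...1...
11.111.111.1  (repeats step 2; period 2)
step 8: 11.111.111.1

11.111.111.1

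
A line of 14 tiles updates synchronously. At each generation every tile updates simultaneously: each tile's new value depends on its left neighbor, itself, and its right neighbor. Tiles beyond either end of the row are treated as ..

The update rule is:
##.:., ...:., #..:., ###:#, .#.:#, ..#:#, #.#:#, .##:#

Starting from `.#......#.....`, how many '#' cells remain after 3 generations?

3

generation 1: ##.....##.....
generation 2: #.....##......
generation 3: #....##.......
count of #: 3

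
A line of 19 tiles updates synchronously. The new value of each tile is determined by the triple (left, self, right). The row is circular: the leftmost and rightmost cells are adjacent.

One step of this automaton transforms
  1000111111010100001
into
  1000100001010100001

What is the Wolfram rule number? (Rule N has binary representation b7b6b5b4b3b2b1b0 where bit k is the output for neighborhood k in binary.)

76

position 5: 111 → 0  (bit 7 = 0)
position 0: 110 → 1  (bit 6 = 1)
position 10: 101 → 0  (bit 5 = 0)
position 1: 100 → 0  (bit 4 = 0)
position 4: 011 → 1  (bit 3 = 1)
position 11: 010 → 1  (bit 2 = 1)
position 3: 001 → 0  (bit 1 = 0)
position 2: 000 → 0  (bit 0 = 0)
bits b7..b0 = 01001100 = 76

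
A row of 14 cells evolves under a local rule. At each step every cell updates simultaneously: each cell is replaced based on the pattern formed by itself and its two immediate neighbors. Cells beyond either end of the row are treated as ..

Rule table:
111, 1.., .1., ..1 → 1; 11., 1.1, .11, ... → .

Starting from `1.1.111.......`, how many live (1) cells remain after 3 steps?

1.1..1.1......
1.1111.11.....
1..11....1....
count of 1: 4

4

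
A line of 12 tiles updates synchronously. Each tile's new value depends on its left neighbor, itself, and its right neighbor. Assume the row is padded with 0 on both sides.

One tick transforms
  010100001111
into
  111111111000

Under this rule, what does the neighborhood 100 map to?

1

At position 4 the neighborhood is 100; the next row has 1 there.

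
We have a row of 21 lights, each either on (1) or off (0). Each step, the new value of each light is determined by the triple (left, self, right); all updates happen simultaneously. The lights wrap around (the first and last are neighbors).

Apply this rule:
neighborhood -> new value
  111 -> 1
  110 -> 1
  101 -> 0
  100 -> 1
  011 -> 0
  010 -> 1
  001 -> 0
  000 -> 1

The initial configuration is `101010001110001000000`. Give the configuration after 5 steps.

110011001110011100110

step 1: 101011100111101111110
step 2: 101001110011100111110
step 3: 101100111001110011110
step 4: 100110011100111001110
step 5: 110011001110011100110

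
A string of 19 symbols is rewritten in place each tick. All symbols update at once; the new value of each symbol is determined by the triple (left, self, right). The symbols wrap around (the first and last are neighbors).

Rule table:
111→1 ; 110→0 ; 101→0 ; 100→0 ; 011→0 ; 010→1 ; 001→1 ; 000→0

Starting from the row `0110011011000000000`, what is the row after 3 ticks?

tick 1: 1000100000000000000
tick 2: 1001100000000000001
tick 3: 0010000000000000010

0010000000000000010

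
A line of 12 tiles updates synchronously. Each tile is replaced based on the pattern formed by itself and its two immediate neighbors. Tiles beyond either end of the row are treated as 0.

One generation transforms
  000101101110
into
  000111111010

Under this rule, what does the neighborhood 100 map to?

0

At position 11 the neighborhood is 100; the next row has 0 there.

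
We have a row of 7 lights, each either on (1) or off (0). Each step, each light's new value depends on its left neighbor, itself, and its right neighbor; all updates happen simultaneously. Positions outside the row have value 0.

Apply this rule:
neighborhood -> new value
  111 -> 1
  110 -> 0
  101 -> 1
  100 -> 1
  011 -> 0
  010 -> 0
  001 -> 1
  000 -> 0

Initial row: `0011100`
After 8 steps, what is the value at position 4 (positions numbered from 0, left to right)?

1

0101010
1010101
0101010  (repeats step 1; period 2)
step 8: 1010101
position 4 holds 1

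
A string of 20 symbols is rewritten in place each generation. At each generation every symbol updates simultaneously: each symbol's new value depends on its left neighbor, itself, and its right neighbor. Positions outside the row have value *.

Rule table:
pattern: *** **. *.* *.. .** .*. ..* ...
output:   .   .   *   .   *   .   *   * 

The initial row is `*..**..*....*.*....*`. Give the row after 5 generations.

.**..**..*..**..**.*

..**..*..***.*..****
.**..*..**..*..**...
**..*..**..*..**..**
...*..**..*..**..**.
.**..**..*..**..**.*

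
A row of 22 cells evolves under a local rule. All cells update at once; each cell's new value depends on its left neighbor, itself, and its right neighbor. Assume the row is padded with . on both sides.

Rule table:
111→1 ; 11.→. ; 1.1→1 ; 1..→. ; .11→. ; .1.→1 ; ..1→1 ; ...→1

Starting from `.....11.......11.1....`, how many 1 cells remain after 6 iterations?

11111...111111..11.111
.111..11.1111..1..1.1.
1.1..1..1.11..11.1111.
111.11.111...1..1.11..
.1.1..1.1..111.111...1
1111.1111.1.1.1.1..111
count of 1: 15

15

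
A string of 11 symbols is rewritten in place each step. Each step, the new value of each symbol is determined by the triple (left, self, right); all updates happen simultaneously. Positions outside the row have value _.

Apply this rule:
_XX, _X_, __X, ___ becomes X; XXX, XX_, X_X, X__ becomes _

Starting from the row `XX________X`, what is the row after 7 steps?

X__XXXXXXXX
X_XX_______
X_X__XXXXXX
X_X_XX_____
X_X_X__XXXX
X_X_X_XX___
X_X_X_X__XX

X_X_X_X__XX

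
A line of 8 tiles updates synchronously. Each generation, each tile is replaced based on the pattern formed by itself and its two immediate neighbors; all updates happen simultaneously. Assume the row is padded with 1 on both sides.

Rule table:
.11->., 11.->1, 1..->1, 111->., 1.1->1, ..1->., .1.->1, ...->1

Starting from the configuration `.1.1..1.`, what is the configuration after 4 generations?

..11..11

11111.11
....11..
111..11.
..11..11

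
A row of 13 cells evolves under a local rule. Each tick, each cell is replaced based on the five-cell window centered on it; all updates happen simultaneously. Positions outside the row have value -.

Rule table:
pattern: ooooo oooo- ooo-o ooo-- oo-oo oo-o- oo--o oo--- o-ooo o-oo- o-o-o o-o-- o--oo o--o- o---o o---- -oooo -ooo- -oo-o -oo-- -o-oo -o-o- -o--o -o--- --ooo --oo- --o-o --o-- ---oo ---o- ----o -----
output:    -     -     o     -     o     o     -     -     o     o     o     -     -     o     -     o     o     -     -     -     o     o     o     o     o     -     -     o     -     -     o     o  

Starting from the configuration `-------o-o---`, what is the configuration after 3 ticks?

oooooo--o-ooo
oo-----o-oo--
---ooo--oo--o

---ooo--oo--o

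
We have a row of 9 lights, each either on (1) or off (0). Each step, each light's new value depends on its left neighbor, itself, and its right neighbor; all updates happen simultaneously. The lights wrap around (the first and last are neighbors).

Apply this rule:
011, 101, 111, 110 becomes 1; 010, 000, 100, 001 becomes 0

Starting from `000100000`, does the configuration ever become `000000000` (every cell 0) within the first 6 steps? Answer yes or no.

yes

000000000
all cells are 0 at step 1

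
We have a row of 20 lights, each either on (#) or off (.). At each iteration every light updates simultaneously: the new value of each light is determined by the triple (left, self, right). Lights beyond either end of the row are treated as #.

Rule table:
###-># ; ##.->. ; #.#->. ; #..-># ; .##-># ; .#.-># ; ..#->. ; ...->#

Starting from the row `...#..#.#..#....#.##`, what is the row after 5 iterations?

.#.##.#.##.##.#.#.##

iteration 1: ##.##.#.##.####.#.##
iteration 2: #..#..#.#..###..#.##
iteration 3: .#.##.#.##.##.#.#.##
iteration 4: .#.#..#.#..#..#.#.##
iteration 5: .#.##.#.##.##.#.#.##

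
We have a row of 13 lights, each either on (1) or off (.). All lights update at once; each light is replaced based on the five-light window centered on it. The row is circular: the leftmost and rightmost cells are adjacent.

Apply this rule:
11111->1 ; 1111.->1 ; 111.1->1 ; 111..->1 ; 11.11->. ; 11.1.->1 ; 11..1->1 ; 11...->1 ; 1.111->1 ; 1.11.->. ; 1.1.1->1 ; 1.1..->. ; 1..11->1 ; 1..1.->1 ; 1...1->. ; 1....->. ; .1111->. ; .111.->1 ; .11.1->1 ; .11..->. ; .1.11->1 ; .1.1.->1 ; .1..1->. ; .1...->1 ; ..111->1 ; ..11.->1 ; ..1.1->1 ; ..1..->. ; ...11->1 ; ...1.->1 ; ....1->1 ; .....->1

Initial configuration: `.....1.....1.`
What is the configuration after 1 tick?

.1111.1.111.1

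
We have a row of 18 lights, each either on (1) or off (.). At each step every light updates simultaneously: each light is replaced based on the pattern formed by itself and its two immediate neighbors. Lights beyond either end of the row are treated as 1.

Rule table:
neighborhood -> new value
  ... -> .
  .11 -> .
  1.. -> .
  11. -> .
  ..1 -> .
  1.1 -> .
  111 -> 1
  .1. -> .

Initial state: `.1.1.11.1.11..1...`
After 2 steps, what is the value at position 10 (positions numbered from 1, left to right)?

.

step 1: ..................
step 2: ..................
position 10 holds .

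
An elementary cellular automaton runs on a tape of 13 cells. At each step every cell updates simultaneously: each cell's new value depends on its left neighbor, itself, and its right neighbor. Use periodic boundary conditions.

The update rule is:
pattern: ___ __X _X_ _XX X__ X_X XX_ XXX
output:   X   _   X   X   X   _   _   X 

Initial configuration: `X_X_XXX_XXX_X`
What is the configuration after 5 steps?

__X_X_X_X_X_X

__X_XX__XX__X
X_X_X_X_X_X_X
__X_X_X_X_X_X
X_X_X_X_X_X_X  (repeats step 2; period 2)
step 5: __X_X_X_X_X_X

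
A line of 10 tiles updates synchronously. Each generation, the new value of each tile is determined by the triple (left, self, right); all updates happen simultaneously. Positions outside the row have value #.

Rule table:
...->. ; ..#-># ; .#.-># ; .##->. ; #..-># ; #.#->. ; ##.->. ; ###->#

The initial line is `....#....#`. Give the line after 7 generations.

#...#.####

#..###..#.
.##.#.###.
....#..#..
#..#######
.##.######
.....#####
#...#.####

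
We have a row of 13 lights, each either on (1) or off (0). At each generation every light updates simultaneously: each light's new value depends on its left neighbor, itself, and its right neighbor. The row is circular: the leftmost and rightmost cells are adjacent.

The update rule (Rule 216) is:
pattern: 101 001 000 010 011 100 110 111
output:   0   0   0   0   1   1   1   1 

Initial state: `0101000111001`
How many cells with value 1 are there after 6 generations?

9

0000100111100
0000010111110
0000000111111
1000000111111
1100000111111
1110000111111
count of 1: 9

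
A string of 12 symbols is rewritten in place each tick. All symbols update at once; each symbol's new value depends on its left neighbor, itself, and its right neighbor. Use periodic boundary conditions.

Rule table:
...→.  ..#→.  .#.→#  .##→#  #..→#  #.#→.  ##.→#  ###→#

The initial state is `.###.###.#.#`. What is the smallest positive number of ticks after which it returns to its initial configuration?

1

.###.###.#.#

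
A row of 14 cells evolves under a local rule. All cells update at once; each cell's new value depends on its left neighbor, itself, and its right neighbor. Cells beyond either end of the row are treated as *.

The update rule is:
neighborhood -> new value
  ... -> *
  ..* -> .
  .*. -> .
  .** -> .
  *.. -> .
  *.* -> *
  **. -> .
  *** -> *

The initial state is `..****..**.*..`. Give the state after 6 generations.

generation 1: ...**.....*...
generation 2: .*....***...*.
generation 3: *..**..*..*..*
generation 4: ..............
generation 5: .************.
generation 6: *.**********.*

*.**********.*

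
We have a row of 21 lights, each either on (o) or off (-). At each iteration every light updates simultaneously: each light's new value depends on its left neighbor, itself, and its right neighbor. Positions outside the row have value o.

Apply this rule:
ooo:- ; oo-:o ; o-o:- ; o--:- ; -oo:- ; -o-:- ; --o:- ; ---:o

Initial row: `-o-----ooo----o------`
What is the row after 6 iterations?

-o---o---oooo---oooo-

iteration 1: ---ooo---o-oo---oooo-
iteration 2: -o---o-o----o-o----o-
iteration 3: ---o-----oo-----oo---
iteration 4: -o---ooo--o-ooo--o-o-
iteration 5: ---o---o------o------
iteration 6: -o---o---oooo---oooo-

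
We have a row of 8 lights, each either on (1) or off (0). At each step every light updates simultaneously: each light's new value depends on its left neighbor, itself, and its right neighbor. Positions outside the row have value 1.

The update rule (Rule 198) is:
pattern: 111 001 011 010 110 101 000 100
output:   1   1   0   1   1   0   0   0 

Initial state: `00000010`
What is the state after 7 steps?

01101010

00000110
00001010
00011010
00101010
01101010
00101010  (repeats step 4; period 2)
step 7: 01101010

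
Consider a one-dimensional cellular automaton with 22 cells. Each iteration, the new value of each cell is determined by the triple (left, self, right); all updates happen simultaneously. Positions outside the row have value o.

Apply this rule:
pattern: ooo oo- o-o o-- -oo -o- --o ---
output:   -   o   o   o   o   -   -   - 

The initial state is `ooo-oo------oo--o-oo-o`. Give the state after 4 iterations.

-oo-o-o-oo---o--oo-o--

iteration 1: --ooooo-----ooo--ooooo
iteration 2: o-o---oo----o-oo-o----
iteration 3: oo-o--ooo----oooo-o---
iteration 4: -oo-o-o-oo---o--oo-o--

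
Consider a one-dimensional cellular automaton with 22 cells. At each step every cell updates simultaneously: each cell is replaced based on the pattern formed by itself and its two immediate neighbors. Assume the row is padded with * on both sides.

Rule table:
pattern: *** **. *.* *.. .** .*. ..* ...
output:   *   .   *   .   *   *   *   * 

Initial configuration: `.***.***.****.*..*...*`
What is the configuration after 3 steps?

***.***.****.**.**.***
**.***.****.**.**.****
*.***.****.**.**.*****

*.***.****.**.**.*****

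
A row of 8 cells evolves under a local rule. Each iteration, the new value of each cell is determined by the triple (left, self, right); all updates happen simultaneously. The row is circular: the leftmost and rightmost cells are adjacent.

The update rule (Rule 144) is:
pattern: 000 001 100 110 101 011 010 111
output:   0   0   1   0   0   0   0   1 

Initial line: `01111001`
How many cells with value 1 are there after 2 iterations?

1

iteration 1: 00110100
iteration 2: 00000010
count of 1: 1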